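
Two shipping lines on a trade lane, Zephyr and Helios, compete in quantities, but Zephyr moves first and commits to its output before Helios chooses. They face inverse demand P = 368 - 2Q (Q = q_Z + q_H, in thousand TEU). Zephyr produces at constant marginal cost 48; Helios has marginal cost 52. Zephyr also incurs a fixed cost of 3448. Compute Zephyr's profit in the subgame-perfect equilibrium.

The follower Helios best-responds to any q_Z: π_H = (368 - 2Q)q_H - 52q_H.
Setting the follower's marginal profit to zero, 316 - 2q_Z - 4q_H = 0, i.e. q_H = (316 - 2q_Z)/4.
The leader anticipates this reaction. Substituting into P = 368 - 2Q gives P = 210 - q_Z, so π_Z = (210 - q_Z)q_Z - 48q_Z.
Maximising: ∂π_Z/∂q_Z = 162 - 2q_Z = 0, giving q_Z = 81.
Then q_H = (316 - 2·81)/4 = 77/2.
Price P = 368 - 2·(239/2) = 129.
Zephyr's profit: (129 - 48)·81 - 3448 = 3113.

3113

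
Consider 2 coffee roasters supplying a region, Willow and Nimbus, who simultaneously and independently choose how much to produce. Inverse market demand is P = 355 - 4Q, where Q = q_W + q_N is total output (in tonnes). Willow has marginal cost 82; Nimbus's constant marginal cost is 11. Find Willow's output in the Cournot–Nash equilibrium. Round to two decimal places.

16.83

Willow's profit: π_W = (355 - 4Q)q_W - (82q_W). Setting ∂π_W/∂q_W = 0: 273 - 8q_W - 4(q_N) = 0.
Nimbus's profit: π_N = (355 - 4Q)q_N - (11q_N). Setting ∂π_N/∂q_N = 0: 344 - 8q_N - 4(q_W) = 0.
Rearranging gives the reaction functions q_W = (273 - 4q_N)/8 and q_N = (344 - 4q_W)/8.
Solving the pair: q_W = 101/6, q_N = 415/12.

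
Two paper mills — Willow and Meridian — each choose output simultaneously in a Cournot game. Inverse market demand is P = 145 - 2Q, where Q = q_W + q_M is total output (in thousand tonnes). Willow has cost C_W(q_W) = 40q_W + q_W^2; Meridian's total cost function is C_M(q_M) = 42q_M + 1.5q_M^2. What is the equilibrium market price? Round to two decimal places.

95.68

Willow's profit: π_W = (145 - 2Q)q_W - (40q_W + q_W²). Setting ∂π_W/∂q_W = 0: 105 - 6q_W - 2(q_M) = 0.
Meridian's first-order condition: 103 - 7q_M - 2(q_W) = 0.
So q_W = (105 - 2q_M)/6 and q_M = (103 - 2q_W)/7.
Solving the pair: q_W = 529/38, q_M = 204/19.
Total output Q = 937/38, so price P = 145 - 2·(937/38) = 1818/19.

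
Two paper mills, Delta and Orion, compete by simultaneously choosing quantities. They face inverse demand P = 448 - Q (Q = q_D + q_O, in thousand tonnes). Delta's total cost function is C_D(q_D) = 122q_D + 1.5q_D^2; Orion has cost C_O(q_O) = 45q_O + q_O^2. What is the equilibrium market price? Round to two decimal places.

Delta's profit: π_D = (448 - Q)q_D - (122q_D + (3/2)q_D²). Setting ∂π_D/∂q_D = 0: 326 - 5q_D - (q_O) = 0.
Orion's first-order condition: 403 - 4q_O - (q_D) = 0.
So q_D = (326 - q_O)/5 and q_O = (403 - q_D)/4.
Solving the pair: q_D = 901/19, q_O = 1689/19.
Total output Q = 136.3158, so price P = 448 - 136.3158 = 311.6842.

311.68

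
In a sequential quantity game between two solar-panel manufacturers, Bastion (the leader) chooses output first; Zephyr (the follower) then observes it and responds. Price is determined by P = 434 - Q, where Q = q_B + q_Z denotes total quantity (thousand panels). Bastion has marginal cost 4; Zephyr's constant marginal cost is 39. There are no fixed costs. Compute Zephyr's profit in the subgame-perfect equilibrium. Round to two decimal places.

6601.56

Solve by backward induction. Given q_B, the follower Zephyr maximises π_Z = (434 - q_B - q_Z)q_Z - 39q_Z.
∂π_Z/∂q_Z = 395 - q_B - 2q_Z = 0 gives the reaction function q_Z = (395 - q_B)/2.
The leader anticipates this reaction. Substituting into P = 434 - Q gives P = 473/2 - (1/2)q_B, so π_B = (473/2 - (1/2)q_B)q_B - 4q_B.
Maximising: ∂π_B/∂q_B = 465/2 - q_B = 0, giving q_B = 465/2.
Then q_Z = (395 - 465/2)/2 = 325/4.
Price P = 434 - 1255/4 = 481/4.
Zephyr's profit: (481/4 - 39)·(325/4) = 6601.5625.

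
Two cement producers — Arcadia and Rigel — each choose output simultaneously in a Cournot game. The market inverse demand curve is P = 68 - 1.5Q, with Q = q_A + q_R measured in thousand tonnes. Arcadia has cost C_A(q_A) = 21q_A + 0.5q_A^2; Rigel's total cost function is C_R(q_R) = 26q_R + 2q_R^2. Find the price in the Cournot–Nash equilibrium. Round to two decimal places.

Arcadia's profit: π_A = (68 - 1.5Q)q_A - (21q_A + (1/2)q_A²). Setting ∂π_A/∂q_A = 0: 47 - 4q_A - (3/2)(q_R) = 0.
Rigel's profit: π_R = (68 - 1.5Q)q_R - (26q_R + 2q_R²). Setting ∂π_R/∂q_R = 0: 42 - 7q_R - (3/2)(q_A) = 0.
Best responses: q_A = (47 - (3/2)q_R)/4, q_R = (42 - (3/2)q_A)/7.
Substituting one into the other gives q_A = 1064/103 and q_R = 390/103.
Total output Q = 1454/103, so price P = 68 - (3/2)·(1454/103) = 46.8252.

46.83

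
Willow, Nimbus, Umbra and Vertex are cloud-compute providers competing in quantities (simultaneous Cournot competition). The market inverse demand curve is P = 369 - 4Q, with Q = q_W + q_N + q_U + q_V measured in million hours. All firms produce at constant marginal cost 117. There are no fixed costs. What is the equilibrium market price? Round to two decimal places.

167.40

Each firm earns π_i = (369 - 4Q)q_i - 117q_i.
Setting ∂π_i/∂q_i = 0 with rivals' quantities fixed: 252 - 8q_i - 4·Σ_{j≠i} q_j = 0.
With identical firms every q_j equals q_i, so Σ_{j≠i} q_j = 3q_i and 252 = 20q_i, giving q_i = 63/5.
Total output Q = 252/5, so price P = 369 - 4·(252/5) = 837/5.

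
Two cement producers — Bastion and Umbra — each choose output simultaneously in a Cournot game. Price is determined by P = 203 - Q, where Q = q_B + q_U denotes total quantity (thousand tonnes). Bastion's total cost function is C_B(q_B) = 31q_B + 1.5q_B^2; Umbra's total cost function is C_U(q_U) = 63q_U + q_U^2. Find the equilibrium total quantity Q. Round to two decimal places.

56.63

Bastion's profit: π_B = (203 - Q)q_B - (31q_B + (3/2)q_B²). Setting ∂π_B/∂q_B = 0: 172 - 5q_B - (q_U) = 0.
Umbra's first-order condition: 140 - 4q_U - (q_B) = 0.
Best responses: q_B = (172 - q_U)/5, q_U = (140 - q_B)/4.
Solving the pair: q_B = 548/19, q_U = 528/19.
Total output Q = 548/19 + 528/19 = 1076/19.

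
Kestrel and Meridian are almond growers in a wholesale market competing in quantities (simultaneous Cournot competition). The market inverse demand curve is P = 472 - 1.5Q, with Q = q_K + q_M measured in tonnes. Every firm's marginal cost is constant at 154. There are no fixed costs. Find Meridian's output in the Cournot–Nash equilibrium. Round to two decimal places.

70.67

Each firm earns π_i = (472 - 1.5Q)q_i - 154q_i.
First-order condition (treating rivals' output as given): 318 - 3q_i - (3/2)q_j = 0.
By symmetry each firm produces the same amount; substituting q_j = q_i yields q_i = 318/(9/2) = 212/3.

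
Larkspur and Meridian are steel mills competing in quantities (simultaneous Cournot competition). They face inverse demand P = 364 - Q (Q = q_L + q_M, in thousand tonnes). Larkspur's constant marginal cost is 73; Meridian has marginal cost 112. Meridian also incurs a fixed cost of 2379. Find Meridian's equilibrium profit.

2662

Larkspur's profit: π_L = (364 - Q)q_L - (73q_L). Setting ∂π_L/∂q_L = 0: 291 - 2q_L - (q_M) = 0.
Meridian's profit: π_M = (364 - Q)q_M - (112q_M). Setting ∂π_M/∂q_M = 0: 252 - 2q_M - (q_L) = 0.
So q_L = (291 - q_M)/2 and q_M = (252 - q_L)/2.
Solving the pair: q_L = 110, q_M = 71.
Price P = 364 - 181 = 183.
Meridian's profit: (183 - 112)·71 - 2379 = 2662.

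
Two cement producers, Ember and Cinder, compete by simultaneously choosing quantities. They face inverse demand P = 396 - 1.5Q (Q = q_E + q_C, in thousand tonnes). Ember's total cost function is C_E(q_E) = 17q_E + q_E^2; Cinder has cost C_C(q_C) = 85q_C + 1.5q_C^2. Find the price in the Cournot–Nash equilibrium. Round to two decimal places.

Ember's profit: π_E = (396 - 1.5Q)q_E - (17q_E + q_E²). Setting ∂π_E/∂q_E = 0: 379 - 5q_E - (3/2)(q_C) = 0.
Cinder's profit: π_C = (396 - 1.5Q)q_C - (85q_C + (3/2)q_C²). Setting ∂π_C/∂q_C = 0: 311 - 6q_C - (3/2)(q_E) = 0.
Rearranging gives the reaction functions q_E = (379 - (3/2)q_C)/5 and q_C = (311 - (3/2)q_E)/6.
Substituting one into the other gives q_E = 65.1351 and q_C = 35.5495.
Total output Q = 100.6847, so price P = 396 - (3/2)·100.6847 = 244.9730.

244.97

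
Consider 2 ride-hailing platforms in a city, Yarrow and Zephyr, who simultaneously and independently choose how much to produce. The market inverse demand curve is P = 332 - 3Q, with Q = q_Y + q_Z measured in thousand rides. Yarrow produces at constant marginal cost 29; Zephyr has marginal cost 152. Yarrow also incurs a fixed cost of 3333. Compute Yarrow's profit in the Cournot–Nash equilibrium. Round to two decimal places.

Yarrow's profit: π_Y = (332 - 3Q)q_Y - (29q_Y). Setting ∂π_Y/∂q_Y = 0: 303 - 6q_Y - 3(q_Z) = 0.
Zephyr's first-order condition: 180 - 6q_Z - 3(q_Y) = 0.
Best responses: q_Y = (303 - 3q_Z)/6, q_Z = (180 - 3q_Y)/6.
Substituting one into the other gives q_Y = 142/3 and q_Z = 19/3.
Price P = 332 - 3·(161/3) = 171.
Yarrow's profit: (171 - 29)·(142/3) - 3333 = 3388.3333.

3388.33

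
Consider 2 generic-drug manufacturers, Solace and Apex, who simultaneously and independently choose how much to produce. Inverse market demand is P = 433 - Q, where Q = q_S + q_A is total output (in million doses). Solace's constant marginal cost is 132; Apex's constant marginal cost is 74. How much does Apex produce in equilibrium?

Solace's profit: π_S = (433 - Q)q_S - (132q_S). Setting ∂π_S/∂q_S = 0: 301 - 2q_S - (q_A) = 0.
Apex's profit: π_A = (433 - Q)q_A - (74q_A). Setting ∂π_A/∂q_A = 0: 359 - 2q_A - (q_S) = 0.
Rearranging gives the reaction functions q_S = (301 - q_A)/2 and q_A = (359 - q_S)/2.
Substituting one into the other gives q_S = 81 and q_A = 139.

139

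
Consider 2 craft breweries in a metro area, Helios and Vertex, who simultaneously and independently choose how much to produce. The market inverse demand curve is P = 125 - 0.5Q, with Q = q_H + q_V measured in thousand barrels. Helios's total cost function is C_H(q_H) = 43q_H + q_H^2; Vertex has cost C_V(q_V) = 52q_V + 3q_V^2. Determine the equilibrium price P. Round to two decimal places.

107.76

Helios's profit: π_H = (125 - 0.5Q)q_H - (43q_H + q_H²). Setting ∂π_H/∂q_H = 0: 82 - 3q_H - (1/2)(q_V) = 0.
Vertex's profit: π_V = (125 - 0.5Q)q_V - (52q_V + 3q_V²). Setting ∂π_V/∂q_V = 0: 73 - 7q_V - (1/2)(q_H) = 0.
So q_H = (82 - (1/2)q_V)/3 and q_V = (73 - (1/2)q_H)/7.
Substituting one into the other gives q_H = 25.9036 and q_V = 712/83.
Total output Q = 34.4819, so price P = 125 - (1/2)·34.4819 = 107.7590.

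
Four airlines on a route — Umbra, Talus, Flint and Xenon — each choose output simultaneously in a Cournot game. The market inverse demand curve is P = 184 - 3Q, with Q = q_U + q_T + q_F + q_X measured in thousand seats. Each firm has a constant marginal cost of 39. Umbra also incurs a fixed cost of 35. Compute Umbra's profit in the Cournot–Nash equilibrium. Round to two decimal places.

245.33

A representative firm's profit is π_i = q_i(184 - 3Q) - 39q_i.
First-order condition (treating rivals' output as given): 145 - 6q_i - 3·Σ_{j≠i} q_j = 0.
With identical firms every q_j equals q_i, so Σ_{j≠i} q_j = 3q_i and 145 = 15q_i, giving q_i = 29/3.
Price P = 184 - 3·(116/3) = 68.
Umbra's profit: (68 - 39)·(29/3) - 35 = 736/3.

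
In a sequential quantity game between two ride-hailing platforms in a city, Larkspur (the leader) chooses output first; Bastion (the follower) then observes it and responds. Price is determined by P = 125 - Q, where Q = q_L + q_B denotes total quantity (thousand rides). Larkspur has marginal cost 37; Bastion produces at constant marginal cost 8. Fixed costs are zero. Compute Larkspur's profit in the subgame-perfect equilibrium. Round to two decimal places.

The follower Bastion best-responds to any q_L: π_B = (125 - Q)q_B - 8q_B.
∂π_B/∂q_B = 117 - q_L - 2q_B = 0 gives the reaction function q_B = (117 - q_L)/2.
Larkspur substitutes q_B(q_L) into its own profit: π_L = q_L(125 - q_L - (117 - q_L)/2) - 37q_L = (133/2 - (1/2)q_L)q_L - 37q_L.
Maximising: ∂π_L/∂q_L = 59/2 - q_L = 0, giving q_L = 59/2.
Then q_B = (117 - 59/2)/2 = 175/4.
Price P = 125 - 293/4 = 207/4.
Larkspur's profit: (207/4 - 37)·(59/2) = 435.1250.

435.13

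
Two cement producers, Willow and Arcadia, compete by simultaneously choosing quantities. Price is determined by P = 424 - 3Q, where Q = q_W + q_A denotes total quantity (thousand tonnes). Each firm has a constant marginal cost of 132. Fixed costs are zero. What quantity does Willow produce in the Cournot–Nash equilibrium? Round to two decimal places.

32.44

A representative firm's profit is π_i = q_i(424 - 3Q) - 132q_i.
Setting ∂π_i/∂q_i = 0 with rivals' quantities fixed: 292 - 6q_i - 3q_j = 0.
By symmetry each firm produces the same amount; substituting q_j = q_i yields q_i = 292/9.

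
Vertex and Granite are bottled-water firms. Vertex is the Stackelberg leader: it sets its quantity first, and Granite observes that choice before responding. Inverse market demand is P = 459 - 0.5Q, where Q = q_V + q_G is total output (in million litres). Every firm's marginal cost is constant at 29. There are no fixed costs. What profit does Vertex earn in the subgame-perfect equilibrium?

46225

The follower Granite best-responds to any q_V: π_G = (459 - 0.5Q)q_G - 29q_G.
∂π_G/∂q_G = 430 - (1/2)q_V - q_G = 0 gives the reaction function q_G = (430 - (1/2)q_V).
The leader anticipates this reaction. Substituting into P = 459 - 0.5Q gives P = 244 - (1/4)q_V, so π_V = (244 - (1/4)q_V)q_V - 29q_V.
Maximising: ∂π_V/∂q_V = 215 - (1/2)q_V = 0, giving q_V = 430.
Then q_G = (430 - (1/2)·430) = 215.
Price P = 459 - (1/2)·645 = 273/2.
Vertex's profit: (273/2 - 29)·430 = 46225.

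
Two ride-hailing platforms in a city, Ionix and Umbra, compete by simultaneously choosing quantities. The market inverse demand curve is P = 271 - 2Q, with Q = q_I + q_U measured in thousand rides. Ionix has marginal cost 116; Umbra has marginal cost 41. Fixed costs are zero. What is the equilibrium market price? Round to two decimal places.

142.67

Ionix's profit: π_I = (271 - 2Q)q_I - (116q_I). Setting ∂π_I/∂q_I = 0: 155 - 4q_I - 2(q_U) = 0.
Umbra's first-order condition: 230 - 4q_U - 2(q_I) = 0.
Best responses: q_I = (155 - 2q_U)/4, q_U = (230 - 2q_I)/4.
Substituting one into the other gives q_I = 40/3 and q_U = 305/6.
Total output Q = 385/6, so price P = 271 - 2·(385/6) = 428/3.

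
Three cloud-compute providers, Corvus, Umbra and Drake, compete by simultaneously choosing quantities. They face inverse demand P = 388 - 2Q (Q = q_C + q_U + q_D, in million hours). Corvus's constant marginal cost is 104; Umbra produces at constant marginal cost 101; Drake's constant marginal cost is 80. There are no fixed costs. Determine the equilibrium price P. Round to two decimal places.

Corvus's profit: π_C = (388 - 2Q)q_C - (104q_C). Setting ∂π_C/∂q_C = 0: 284 - 4q_C - 2(q_U + q_D) = 0.
Umbra's profit: π_U = (388 - 2Q)q_U - (101q_U). Setting ∂π_U/∂q_U = 0: 287 - 4q_U - 2(q_C + q_D) = 0.
Drake's first-order condition: 308 - 4q_D - 2(q_C + q_U) = 0.
Adding the 3 conditions: 879 − 4Q − 4Q = 0, i.e. Q = 879/8.
Back-substituting: q_C = (284 − 879/4)/2 = 257/8, q_U = (287 − 879/4)/2 = 269/8, q_D = (308 − 879/4)/2 = 353/8.
Total output Q = 879/8, so price P = 388 - 2·(879/8) = 673/4.

168.25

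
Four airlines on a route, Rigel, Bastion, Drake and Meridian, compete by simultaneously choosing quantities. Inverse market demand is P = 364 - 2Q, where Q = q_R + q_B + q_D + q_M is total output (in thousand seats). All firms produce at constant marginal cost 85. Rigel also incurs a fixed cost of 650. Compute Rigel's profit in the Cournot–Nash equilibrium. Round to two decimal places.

Each firm earns π_i = (364 - 2Q)q_i - 85q_i.
First-order condition (treating rivals' output as given): 279 - 4q_i - 2·Σ_{j≠i} q_j = 0.
With identical firms every q_j equals q_i, so Σ_{j≠i} q_j = 3q_i and 279 = 10q_i, giving q_i = 279/10.
Price P = 364 - 2·(558/5) = 704/5.
Rigel's profit: (704/5 - 85)·(279/10) - 650 = 906.8200.

906.82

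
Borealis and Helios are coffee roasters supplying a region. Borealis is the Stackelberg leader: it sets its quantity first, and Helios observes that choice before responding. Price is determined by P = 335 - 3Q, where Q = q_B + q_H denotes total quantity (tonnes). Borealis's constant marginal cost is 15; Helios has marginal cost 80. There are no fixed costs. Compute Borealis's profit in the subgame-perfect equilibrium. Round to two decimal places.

The follower Helios best-responds to any q_B: π_H = (335 - 3Q)q_H - 80q_H.
Follower FOC: 255 - 3q_B - 6q_H = 0, so q_H(q_B) = (255 - 3q_B)/6.
The leader anticipates this reaction. Substituting into P = 335 - 3Q gives P = 415/2 - (3/2)q_B, so π_B = (415/2 - (3/2)q_B)q_B - 15q_B.
Leader FOC: 385/2 - 3q_B = 0, so q_B = 385/6.
Then q_H = (255 - 3·(385/6))/6 = 125/12.
Price P = 335 - 3·(895/12) = 445/4.
Borealis's profit: (445/4 - 15)·(385/6) = 6176.0417.

6176.04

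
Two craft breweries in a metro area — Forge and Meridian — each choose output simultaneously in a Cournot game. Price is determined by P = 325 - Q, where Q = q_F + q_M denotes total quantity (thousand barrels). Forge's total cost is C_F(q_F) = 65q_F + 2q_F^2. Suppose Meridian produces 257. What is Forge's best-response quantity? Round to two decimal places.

0.50

With the rival's output fixed at 257, Forge's profit is π_F = (325 - 257 - q_F)q_F - (65q_F + 2q_F²) = (68 - q_F)q_F - (65q_F + 2q_F²).
∂π_F/∂q_F = 3 - 6q_F = 0, so q_F = 1/2.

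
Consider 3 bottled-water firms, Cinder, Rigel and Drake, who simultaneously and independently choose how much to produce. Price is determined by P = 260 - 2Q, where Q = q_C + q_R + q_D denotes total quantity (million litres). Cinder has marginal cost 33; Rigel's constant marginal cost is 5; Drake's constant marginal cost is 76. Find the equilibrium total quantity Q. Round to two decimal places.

Cinder's profit: π_C = (260 - 2Q)q_C - (33q_C). Setting ∂π_C/∂q_C = 0: 227 - 4q_C - 2(q_R + q_D) = 0.
Rigel's profit: π_R = (260 - 2Q)q_R - (5q_R). Setting ∂π_R/∂q_R = 0: 255 - 4q_R - 2(q_C + q_D) = 0.
Drake's profit: π_D = (260 - 2Q)q_D - (76q_D). Setting ∂π_D/∂q_D = 0: 184 - 4q_D - 2(q_C + q_R) = 0.
Adding the 3 conditions: 666 − 4Q − 4Q = 0, i.e. Q = 333/4.
Back-substituting: q_C = (227 − 333/2)/2 = 121/4, q_R = (255 − 333/2)/2 = 177/4, q_D = (184 − 333/2)/2 = 35/4.
Total output Q = 121/4 + 177/4 + 35/4 = 333/4.

83.25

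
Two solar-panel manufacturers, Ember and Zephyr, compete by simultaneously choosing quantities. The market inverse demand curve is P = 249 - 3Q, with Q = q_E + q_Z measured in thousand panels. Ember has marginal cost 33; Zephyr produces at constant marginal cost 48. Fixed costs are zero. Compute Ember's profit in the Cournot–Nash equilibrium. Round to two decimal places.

1976.33

Ember's profit: π_E = (249 - 3Q)q_E - (33q_E). Setting ∂π_E/∂q_E = 0: 216 - 6q_E - 3(q_Z) = 0.
Zephyr's first-order condition: 201 - 6q_Z - 3(q_E) = 0.
Rearranging gives the reaction functions q_E = (216 - 3q_Z)/6 and q_Z = (201 - 3q_E)/6.
Substituting one into the other gives q_E = 77/3 and q_Z = 62/3.
Price P = 249 - 3·(139/3) = 110.
Ember's profit: (110 - 33)·(77/3) = 1976.3333.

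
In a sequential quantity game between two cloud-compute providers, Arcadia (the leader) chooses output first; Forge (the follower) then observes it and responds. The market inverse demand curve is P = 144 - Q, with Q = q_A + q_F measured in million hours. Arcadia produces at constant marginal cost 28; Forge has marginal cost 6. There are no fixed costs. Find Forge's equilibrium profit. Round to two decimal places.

The follower Forge best-responds to any q_A: π_F = (144 - Q)q_F - 6q_F.
∂π_F/∂q_F = 138 - q_A - 2q_F = 0 gives the reaction function q_F = (138 - q_A)/2.
Arcadia substitutes q_F(q_A) into its own profit: π_A = q_A(144 - q_A - (138 - q_A)/2) - 28q_A = (75 - (1/2)q_A)q_A - 28q_A.
Maximising: ∂π_A/∂q_A = 47 - q_A = 0, giving q_A = 47.
Then q_F = (138 - 47)/2 = 91/2.
Price P = 144 - 185/2 = 103/2.
Forge's profit: (103/2 - 6)·(91/2) = 2070.2500.

2070.25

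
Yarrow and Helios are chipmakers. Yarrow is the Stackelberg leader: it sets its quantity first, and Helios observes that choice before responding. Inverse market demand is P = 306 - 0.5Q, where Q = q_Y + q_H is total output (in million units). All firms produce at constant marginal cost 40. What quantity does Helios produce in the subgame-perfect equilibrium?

The follower Helios best-responds to any q_Y: π_H = (306 - 0.5Q)q_H - 40q_H.
∂π_H/∂q_H = 266 - (1/2)q_Y - q_H = 0 gives the reaction function q_H = (266 - (1/2)q_Y).
Yarrow substitutes q_H(q_Y) into its own profit: π_Y = q_Y(306 - (1/2)q_Y - (266 - (1/2)q_Y)/2) - 40q_Y = (173 - (1/4)q_Y)q_Y - 40q_Y.
Leader FOC: 133 - (1/2)q_Y = 0, so q_Y = 266.
Then q_H = (266 - (1/2)·266) = 133.

133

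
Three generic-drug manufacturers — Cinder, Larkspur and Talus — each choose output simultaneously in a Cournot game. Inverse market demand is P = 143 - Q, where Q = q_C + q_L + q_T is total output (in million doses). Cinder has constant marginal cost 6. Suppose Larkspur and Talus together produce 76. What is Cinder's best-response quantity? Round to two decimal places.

With rivals' combined output fixed at 76, Cinder's profit is π_C = (143 - 76 - q_C)q_C - (6q_C) = (67 - q_C)q_C - (6q_C).
∂π_C/∂q_C = 61 - 2q_C = 0, so q_C = 61/2.

30.50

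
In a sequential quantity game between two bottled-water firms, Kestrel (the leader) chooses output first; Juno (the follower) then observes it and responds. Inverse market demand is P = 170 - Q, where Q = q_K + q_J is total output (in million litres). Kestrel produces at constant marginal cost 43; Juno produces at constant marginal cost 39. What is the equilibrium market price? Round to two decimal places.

73.75

Solve by backward induction. Given q_K, the follower Juno maximises π_J = (170 - q_K - q_J)q_J - 39q_J.
∂π_J/∂q_J = 131 - q_K - 2q_J = 0 gives the reaction function q_J = (131 - q_K)/2.
Kestrel substitutes q_J(q_K) into its own profit: π_K = q_K(170 - q_K - (131 - q_K)/2) - 43q_K = (209/2 - (1/2)q_K)q_K - 43q_K.
Maximising: ∂π_K/∂q_K = 123/2 - q_K = 0, giving q_K = 123/2.
Then q_J = (131 - 123/2)/2 = 139/4.
Total output Q = 385/4, so price P = 170 - 385/4 = 295/4.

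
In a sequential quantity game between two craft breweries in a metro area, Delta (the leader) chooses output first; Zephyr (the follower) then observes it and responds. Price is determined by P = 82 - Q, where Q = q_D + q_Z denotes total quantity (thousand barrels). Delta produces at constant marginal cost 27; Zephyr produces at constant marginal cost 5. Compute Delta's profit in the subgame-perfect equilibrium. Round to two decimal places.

136.13

The follower Zephyr best-responds to any q_D: π_Z = (82 - Q)q_Z - 5q_Z.
Setting the follower's marginal profit to zero, 77 - q_D - 2q_Z = 0, i.e. q_Z = (77 - q_D)/2.
Delta substitutes q_Z(q_D) into its own profit: π_D = q_D(82 - q_D - (77 - q_D)/2) - 27q_D = (87/2 - (1/2)q_D)q_D - 27q_D.
The leader's first-order condition 33/2 - q_D = 0 yields q_D = 33/2.
Then q_Z = (77 - 33/2)/2 = 121/4.
Price P = 82 - 187/4 = 141/4.
Delta's profit: (141/4 - 27)·(33/2) = 1089/8.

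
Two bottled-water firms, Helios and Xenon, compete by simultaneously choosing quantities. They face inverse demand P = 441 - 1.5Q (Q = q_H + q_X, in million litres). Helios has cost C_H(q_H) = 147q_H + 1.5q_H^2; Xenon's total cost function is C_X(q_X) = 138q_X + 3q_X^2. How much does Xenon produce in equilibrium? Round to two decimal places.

Helios's profit: π_H = (441 - 1.5Q)q_H - (147q_H + (3/2)q_H²). Setting ∂π_H/∂q_H = 0: 294 - 6q_H - (3/2)(q_X) = 0.
Xenon's first-order condition: 303 - 9q_X - (3/2)(q_H) = 0.
Rearranging gives the reaction functions q_H = (294 - (3/2)q_X)/6 and q_X = (303 - (3/2)q_H)/9.
Solving the pair: q_H = 974/23, q_X = 612/23.

26.61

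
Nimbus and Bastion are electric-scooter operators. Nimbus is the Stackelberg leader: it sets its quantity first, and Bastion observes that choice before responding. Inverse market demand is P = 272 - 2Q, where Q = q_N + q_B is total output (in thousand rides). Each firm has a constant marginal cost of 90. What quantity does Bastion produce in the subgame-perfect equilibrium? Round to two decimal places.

Solve by backward induction. Given q_N, the follower Bastion maximises π_B = (272 - 2q_N - 2q_B)q_B - 90q_B.
Follower FOC: 182 - 2q_N - 4q_B = 0, so q_B(q_N) = (182 - 2q_N)/4.
The leader anticipates this reaction. Substituting into P = 272 - 2Q gives P = 181 - q_N, so π_N = (181 - q_N)q_N - 90q_N.
Maximising: ∂π_N/∂q_N = 91 - 2q_N = 0, giving q_N = 91/2.
Then q_B = (182 - 2·(91/2))/4 = 91/4.

22.75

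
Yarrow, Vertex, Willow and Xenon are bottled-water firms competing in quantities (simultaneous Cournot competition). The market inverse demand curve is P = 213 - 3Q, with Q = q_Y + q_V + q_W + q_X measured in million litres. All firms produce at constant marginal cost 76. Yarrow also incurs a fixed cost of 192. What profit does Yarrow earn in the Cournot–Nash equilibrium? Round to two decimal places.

A representative firm's profit is π_i = q_i(213 - 3Q) - 76q_i.
Setting ∂π_i/∂q_i = 0 with rivals' quantities fixed: 137 - 6q_i - 3·Σ_{j≠i} q_j = 0.
By symmetry each firm produces the same amount; substituting Σ_{j≠i} q_j = 3q_i yields q_i = 137/15.
Price P = 213 - 3·(548/15) = 517/5.
Yarrow's profit: (517/5 - 76)·(137/15) - 192 = 58.2533.

58.25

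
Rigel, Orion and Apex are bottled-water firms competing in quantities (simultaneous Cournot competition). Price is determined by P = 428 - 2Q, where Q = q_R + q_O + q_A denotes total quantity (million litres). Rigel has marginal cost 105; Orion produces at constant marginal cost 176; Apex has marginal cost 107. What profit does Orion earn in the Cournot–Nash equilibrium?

392

Rigel's profit: π_R = (428 - 2Q)q_R - (105q_R). Setting ∂π_R/∂q_R = 0: 323 - 4q_R - 2(q_O + q_A) = 0.
Orion's first-order condition: 252 - 4q_O - 2(q_R + q_A) = 0.
Apex's first-order condition: 321 - 4q_A - 2(q_R + q_O) = 0.
Adding the 3 first-order conditions: 896 − 8Q = 0, so Q = 112.
Back-substituting: q_R = (323 − 224)/2 = 99/2, q_O = (252 − 224)/2 = 14, q_A = (321 − 224)/2 = 97/2.
Price P = 428 - 2·112 = 204.
Orion's profit: (204 - 176)·14 = 392.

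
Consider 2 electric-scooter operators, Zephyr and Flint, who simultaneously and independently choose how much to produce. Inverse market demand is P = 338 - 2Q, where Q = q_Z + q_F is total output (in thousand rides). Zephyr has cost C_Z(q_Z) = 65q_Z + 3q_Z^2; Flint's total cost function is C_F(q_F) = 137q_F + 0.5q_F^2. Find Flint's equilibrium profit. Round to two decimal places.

Zephyr's profit: π_Z = (338 - 2Q)q_Z - (65q_Z + 3q_Z²). Setting ∂π_Z/∂q_Z = 0: 273 - 10q_Z - 2(q_F) = 0.
Flint's profit: π_F = (338 - 2Q)q_F - (137q_F + (1/2)q_F²). Setting ∂π_F/∂q_F = 0: 201 - 5q_F - 2(q_Z) = 0.
Best responses: q_Z = (273 - 2q_F)/10, q_F = (201 - 2q_Z)/5.
Solving the pair: q_Z = 963/46, q_F = 732/23.
Price P = 338 - 2·52.7609 = 232.4783.
Flint's profit: 232.4783·(732/23) - 137·(732/23) - (1/2)(732/23)² = 2532.2495.

2532.25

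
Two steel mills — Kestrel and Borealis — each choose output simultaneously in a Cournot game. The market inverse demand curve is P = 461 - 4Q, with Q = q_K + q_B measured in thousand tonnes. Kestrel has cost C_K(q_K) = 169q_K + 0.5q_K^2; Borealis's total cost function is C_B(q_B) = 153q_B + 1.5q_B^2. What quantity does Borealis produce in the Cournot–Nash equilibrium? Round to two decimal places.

19.33

Kestrel's profit: π_K = (461 - 4Q)q_K - (169q_K + (1/2)q_K²). Setting ∂π_K/∂q_K = 0: 292 - 9q_K - 4(q_B) = 0.
Borealis's profit: π_B = (461 - 4Q)q_B - (153q_B + (3/2)q_B²). Setting ∂π_B/∂q_B = 0: 308 - 11q_B - 4(q_K) = 0.
Best responses: q_K = (292 - 4q_B)/9, q_B = (308 - 4q_K)/11.
Substituting one into the other gives q_K = 1980/83 and q_B = 1604/83.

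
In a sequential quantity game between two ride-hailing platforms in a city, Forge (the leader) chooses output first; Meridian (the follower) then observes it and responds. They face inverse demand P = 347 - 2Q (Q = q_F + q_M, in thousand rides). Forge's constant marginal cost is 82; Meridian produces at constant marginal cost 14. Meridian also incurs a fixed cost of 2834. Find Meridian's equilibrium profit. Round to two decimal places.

4039.78

The follower Meridian best-responds to any q_F: π_M = (347 - 2Q)q_M - 14q_M.
Setting the follower's marginal profit to zero, 333 - 2q_F - 4q_M = 0, i.e. q_M = (333 - 2q_F)/4.
Forge substitutes q_M(q_F) into its own profit: π_F = q_F(347 - 2q_F - (333 - 2q_F)/2) - 82q_F = (361/2 - q_F)q_F - 82q_F.
The leader's first-order condition 197/2 - 2q_F = 0 yields q_F = 197/4.
Then q_M = (333 - 2·(197/4))/4 = 469/8.
Price P = 347 - 2·(863/8) = 525/4.
Meridian's profit: (525/4 - 14)·(469/8) - 2834 = 4039.7813.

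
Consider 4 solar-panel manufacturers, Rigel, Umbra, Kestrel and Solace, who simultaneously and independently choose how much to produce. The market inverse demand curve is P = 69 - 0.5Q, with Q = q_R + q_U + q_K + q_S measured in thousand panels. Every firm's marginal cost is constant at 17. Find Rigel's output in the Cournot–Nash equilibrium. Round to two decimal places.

20.80

Each firm earns π_i = (69 - 0.5Q)q_i - 17q_i.
Setting ∂π_i/∂q_i = 0 with rivals' quantities fixed: 52 - q_i - (1/2)·Σ_{j≠i} q_j = 0.
By symmetry each firm produces the same amount; substituting Σ_{j≠i} q_j = 3q_i yields q_i = 52/(5/2) = 104/5.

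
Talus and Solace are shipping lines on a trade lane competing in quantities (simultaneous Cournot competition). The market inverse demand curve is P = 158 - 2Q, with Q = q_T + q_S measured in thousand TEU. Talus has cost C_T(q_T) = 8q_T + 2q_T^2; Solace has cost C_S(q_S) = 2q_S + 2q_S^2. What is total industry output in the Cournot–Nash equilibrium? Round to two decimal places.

Talus's profit: π_T = (158 - 2Q)q_T - (8q_T + 2q_T²). Setting ∂π_T/∂q_T = 0: 150 - 8q_T - 2(q_S) = 0.
Solace's profit: π_S = (158 - 2Q)q_S - (2q_S + 2q_S²). Setting ∂π_S/∂q_S = 0: 156 - 8q_S - 2(q_T) = 0.
So q_T = (150 - 2q_S)/8 and q_S = (156 - 2q_T)/8.
Solving the pair: q_T = 74/5, q_S = 79/5.
Total output Q = 74/5 + 79/5 = 153/5.

30.60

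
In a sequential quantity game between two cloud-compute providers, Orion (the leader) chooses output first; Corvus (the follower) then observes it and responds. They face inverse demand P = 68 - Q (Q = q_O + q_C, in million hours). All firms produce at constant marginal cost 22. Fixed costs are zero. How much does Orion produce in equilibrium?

Solve by backward induction. Given q_O, the follower Corvus maximises π_C = (68 - q_O - q_C)q_C - 22q_C.
Follower FOC: 46 - q_O - 2q_C = 0, so q_C(q_O) = (46 - q_O)/2.
The leader anticipates this reaction. Substituting into P = 68 - Q gives P = 45 - (1/2)q_O, so π_O = (45 - (1/2)q_O)q_O - 22q_O.
Leader FOC: 23 - q_O = 0, so q_O = 23.
Then q_C = (46 - 23)/2 = 23/2.

23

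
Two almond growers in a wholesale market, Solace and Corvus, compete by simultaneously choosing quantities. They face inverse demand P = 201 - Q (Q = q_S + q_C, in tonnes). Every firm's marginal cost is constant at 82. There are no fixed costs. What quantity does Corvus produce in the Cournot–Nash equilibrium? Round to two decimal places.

39.67

A representative firm's profit is π_i = q_i(201 - Q) - 82q_i.
First-order condition (treating rivals' output as given): 119 - 2q_i - q_j = 0.
With identical firms every q_j equals q_i, so q_j = q_i and 119 = 3q_i, giving q_i = 119/3.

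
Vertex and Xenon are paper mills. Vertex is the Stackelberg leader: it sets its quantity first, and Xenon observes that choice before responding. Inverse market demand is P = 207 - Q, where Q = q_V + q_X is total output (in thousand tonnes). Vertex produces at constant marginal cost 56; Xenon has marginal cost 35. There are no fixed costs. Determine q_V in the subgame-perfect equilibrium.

65

Solve by backward induction. Given q_V, the follower Xenon maximises π_X = (207 - q_V - q_X)q_X - 35q_X.
Follower FOC: 172 - q_V - 2q_X = 0, so q_X(q_V) = (172 - q_V)/2.
Vertex substitutes q_X(q_V) into its own profit: π_V = q_V(207 - q_V - (172 - q_V)/2) - 56q_V = (121 - (1/2)q_V)q_V - 56q_V.
Leader FOC: 65 - q_V = 0, so q_V = 65.
Then q_X = (172 - 65)/2 = 107/2.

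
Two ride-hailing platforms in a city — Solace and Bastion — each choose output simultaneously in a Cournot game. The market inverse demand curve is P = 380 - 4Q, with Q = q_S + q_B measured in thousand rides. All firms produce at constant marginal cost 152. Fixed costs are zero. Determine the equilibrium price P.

Each firm earns π_i = (380 - 4Q)q_i - 152q_i.
Setting ∂π_i/∂q_i = 0 with rivals' quantities fixed: 228 - 8q_i - 4q_j = 0.
By symmetry each firm produces the same amount; substituting q_j = q_i yields q_i = 228/12 = 19.
Total output Q = 38, so price P = 380 - 4·38 = 228.

228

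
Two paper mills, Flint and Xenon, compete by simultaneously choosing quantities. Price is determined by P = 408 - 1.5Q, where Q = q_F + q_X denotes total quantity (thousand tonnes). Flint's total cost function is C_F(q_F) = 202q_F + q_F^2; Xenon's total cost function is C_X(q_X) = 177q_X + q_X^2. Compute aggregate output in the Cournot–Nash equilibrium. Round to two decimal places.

67.23

Flint's profit: π_F = (408 - 1.5Q)q_F - (202q_F + q_F²). Setting ∂π_F/∂q_F = 0: 206 - 5q_F - (3/2)(q_X) = 0.
Xenon's profit: π_X = (408 - 1.5Q)q_X - (177q_X + q_X²). Setting ∂π_X/∂q_X = 0: 231 - 5q_X - (3/2)(q_F) = 0.
Best responses: q_F = (206 - (3/2)q_X)/5, q_X = (231 - (3/2)q_F)/5.
Substituting one into the other gives q_F = 30.0440 and q_X = 37.1868.
Total output Q = 30.0440 + 37.1868 = 874/13.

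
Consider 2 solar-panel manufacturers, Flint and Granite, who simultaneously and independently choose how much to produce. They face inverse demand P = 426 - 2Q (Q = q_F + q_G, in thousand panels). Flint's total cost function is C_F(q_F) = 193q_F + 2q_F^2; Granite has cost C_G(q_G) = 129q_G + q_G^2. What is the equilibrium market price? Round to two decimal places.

Flint's profit: π_F = (426 - 2Q)q_F - (193q_F + 2q_F²). Setting ∂π_F/∂q_F = 0: 233 - 8q_F - 2(q_G) = 0.
Granite's first-order condition: 297 - 6q_G - 2(q_F) = 0.
So q_F = (233 - 2q_G)/8 and q_G = (297 - 2q_F)/6.
Substituting one into the other gives q_F = 201/11 and q_G = 955/22.
Total output Q = 1357/22, so price P = 426 - 2·(1357/22) = 302.6364.

302.64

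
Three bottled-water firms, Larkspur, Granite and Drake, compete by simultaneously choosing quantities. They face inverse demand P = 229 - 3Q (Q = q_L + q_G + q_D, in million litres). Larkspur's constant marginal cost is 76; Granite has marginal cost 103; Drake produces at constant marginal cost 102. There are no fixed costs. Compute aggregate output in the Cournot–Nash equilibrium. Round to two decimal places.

33.83

Larkspur's profit: π_L = (229 - 3Q)q_L - (76q_L). Setting ∂π_L/∂q_L = 0: 153 - 6q_L - 3(q_G + q_D) = 0.
Granite's profit: π_G = (229 - 3Q)q_G - (103q_G). Setting ∂π_G/∂q_G = 0: 126 - 6q_G - 3(q_L + q_D) = 0.
Drake's profit: π_D = (229 - 3Q)q_D - (102q_D). Setting ∂π_D/∂q_D = 0: 127 - 6q_D - 3(q_L + q_G) = 0.
Adding the 3 first-order conditions: 406 − 12Q = 0, so Q = 203/6.
Back-substituting: q_L = (153 − 203/2)/3 = 103/6, q_G = (126 − 203/2)/3 = 49/6, q_D = (127 − 203/2)/3 = 17/2.
Total output Q = 103/6 + 49/6 + 17/2 = 203/6.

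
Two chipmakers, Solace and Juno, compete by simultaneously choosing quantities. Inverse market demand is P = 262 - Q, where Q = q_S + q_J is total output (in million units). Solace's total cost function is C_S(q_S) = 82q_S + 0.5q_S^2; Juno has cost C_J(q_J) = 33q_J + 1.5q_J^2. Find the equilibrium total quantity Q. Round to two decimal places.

84.14

Solace's profit: π_S = (262 - Q)q_S - (82q_S + (1/2)q_S²). Setting ∂π_S/∂q_S = 0: 180 - 3q_S - (q_J) = 0.
Juno's profit: π_J = (262 - Q)q_J - (33q_J + (3/2)q_J²). Setting ∂π_J/∂q_J = 0: 229 - 5q_J - (q_S) = 0.
Rearranging gives the reaction functions q_S = (180 - q_J)/3 and q_J = (229 - q_S)/5.
Solving the pair: q_S = 671/14, q_J = 507/14.
Total output Q = 671/14 + 507/14 = 589/7.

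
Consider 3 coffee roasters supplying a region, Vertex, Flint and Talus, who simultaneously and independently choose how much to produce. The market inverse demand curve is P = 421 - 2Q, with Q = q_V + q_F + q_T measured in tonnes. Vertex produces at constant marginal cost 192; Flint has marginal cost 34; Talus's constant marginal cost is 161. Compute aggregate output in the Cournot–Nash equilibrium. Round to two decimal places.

109.50

Vertex's profit: π_V = (421 - 2Q)q_V - (192q_V). Setting ∂π_V/∂q_V = 0: 229 - 4q_V - 2(q_F + q_T) = 0.
Flint's profit: π_F = (421 - 2Q)q_F - (34q_F). Setting ∂π_F/∂q_F = 0: 387 - 4q_F - 2(q_V + q_T) = 0.
Talus's first-order condition: 260 - 4q_T - 2(q_V + q_F) = 0.
Summing all 3 equations gives 876 − 8Q = 0, hence Q = 219/2.
Back-substituting: q_V = (229 − 219)/2 = 5, q_F = (387 − 219)/2 = 84, q_T = (260 − 219)/2 = 41/2.
Total output Q = 5 + 84 + 41/2 = 219/2.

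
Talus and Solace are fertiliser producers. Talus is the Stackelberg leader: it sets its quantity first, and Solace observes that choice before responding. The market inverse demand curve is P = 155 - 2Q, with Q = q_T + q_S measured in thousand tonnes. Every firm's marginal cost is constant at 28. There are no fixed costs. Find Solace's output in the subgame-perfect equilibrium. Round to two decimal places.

Solve by backward induction. Given q_T, the follower Solace maximises π_S = (155 - 2q_T - 2q_S)q_S - 28q_S.
Setting the follower's marginal profit to zero, 127 - 2q_T - 4q_S = 0, i.e. q_S = (127 - 2q_T)/4.
The leader anticipates this reaction. Substituting into P = 155 - 2Q gives P = 183/2 - q_T, so π_T = (183/2 - q_T)q_T - 28q_T.
Maximising: ∂π_T/∂q_T = 127/2 - 2q_T = 0, giving q_T = 127/4.
Then q_S = (127 - 2·(127/4))/4 = 127/8.

15.88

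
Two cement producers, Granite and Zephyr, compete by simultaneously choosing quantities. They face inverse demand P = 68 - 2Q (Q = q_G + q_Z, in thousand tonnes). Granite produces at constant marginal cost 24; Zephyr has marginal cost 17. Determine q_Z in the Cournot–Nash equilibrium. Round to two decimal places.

Granite's profit: π_G = (68 - 2Q)q_G - (24q_G). Setting ∂π_G/∂q_G = 0: 44 - 4q_G - 2(q_Z) = 0.
Zephyr's first-order condition: 51 - 4q_Z - 2(q_G) = 0.
So q_G = (44 - 2q_Z)/4 and q_Z = (51 - 2q_G)/4.
Solving the pair: q_G = 37/6, q_Z = 29/3.

9.67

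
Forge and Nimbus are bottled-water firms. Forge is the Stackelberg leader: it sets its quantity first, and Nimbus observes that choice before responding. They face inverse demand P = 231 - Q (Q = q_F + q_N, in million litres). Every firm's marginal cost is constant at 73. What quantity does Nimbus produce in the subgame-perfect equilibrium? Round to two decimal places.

Solve by backward induction. Given q_F, the follower Nimbus maximises π_N = (231 - q_F - q_N)q_N - 73q_N.
Follower FOC: 158 - q_F - 2q_N = 0, so q_N(q_F) = (158 - q_F)/2.
Forge substitutes q_N(q_F) into its own profit: π_F = q_F(231 - q_F - (158 - q_F)/2) - 73q_F = (152 - (1/2)q_F)q_F - 73q_F.
Maximising: ∂π_F/∂q_F = 79 - q_F = 0, giving q_F = 79.
Then q_N = (158 - 79)/2 = 79/2.

39.50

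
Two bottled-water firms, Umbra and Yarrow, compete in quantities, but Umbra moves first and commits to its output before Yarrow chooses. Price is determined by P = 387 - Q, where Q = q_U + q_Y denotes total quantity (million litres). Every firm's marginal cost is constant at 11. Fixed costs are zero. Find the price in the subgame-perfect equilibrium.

105

Solve by backward induction. Given q_U, the follower Yarrow maximises π_Y = (387 - q_U - q_Y)q_Y - 11q_Y.
Setting the follower's marginal profit to zero, 376 - q_U - 2q_Y = 0, i.e. q_Y = (376 - q_U)/2.
Umbra substitutes q_Y(q_U) into its own profit: π_U = q_U(387 - q_U - (376 - q_U)/2) - 11q_U = (199 - (1/2)q_U)q_U - 11q_U.
Leader FOC: 188 - q_U = 0, so q_U = 188.
Then q_Y = (376 - 188)/2 = 94.
Total output Q = 282, so price P = 387 - 282 = 105.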